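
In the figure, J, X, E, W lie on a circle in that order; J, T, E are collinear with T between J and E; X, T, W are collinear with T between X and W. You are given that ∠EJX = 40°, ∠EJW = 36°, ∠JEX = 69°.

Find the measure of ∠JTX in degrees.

∠JTX = 105°

1. ∠EXW = 36°  [same arc EW]
2. ∠ETX = 75°  [△XTE]
3. ∠JTX = 105°  [linear pair at T on JE]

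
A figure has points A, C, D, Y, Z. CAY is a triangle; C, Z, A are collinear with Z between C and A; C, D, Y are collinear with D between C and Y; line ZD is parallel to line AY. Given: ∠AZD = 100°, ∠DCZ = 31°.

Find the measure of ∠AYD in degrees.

∠AYD = 69°

1. ∠CZD = 80°  [linear pair at Z on CA]
2. ∠CDZ = 69°  [△CZD]
3. ∠YDZ = 111°  [linear pair at D on CY]
4. ∠AYD = 69°  [ZD∥AY, co-interior at Y–D]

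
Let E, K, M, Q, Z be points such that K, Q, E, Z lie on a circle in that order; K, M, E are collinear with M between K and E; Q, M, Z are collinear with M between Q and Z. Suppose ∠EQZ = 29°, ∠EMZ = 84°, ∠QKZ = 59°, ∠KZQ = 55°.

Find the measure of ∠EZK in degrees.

1. ∠EKZ = 29°  [same arc EZ]
2. ∠KQZ = 66°  [△KQZ]
3. ∠KEZ = 66°  [same arc KZ]
4. ∠EZK = 85°  [△KEZ]

∠EZK = 85°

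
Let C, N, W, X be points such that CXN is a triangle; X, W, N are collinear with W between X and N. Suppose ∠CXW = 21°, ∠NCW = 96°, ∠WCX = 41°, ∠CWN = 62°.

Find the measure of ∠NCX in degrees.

1. ∠CXN = 21°  [W on ray XN]
2. ∠CNW = 22°  [△CWN]
3. ∠CNX = 22°  [W on ray NX]
4. ∠NCX = 137°  [△CXN]

∠NCX = 137°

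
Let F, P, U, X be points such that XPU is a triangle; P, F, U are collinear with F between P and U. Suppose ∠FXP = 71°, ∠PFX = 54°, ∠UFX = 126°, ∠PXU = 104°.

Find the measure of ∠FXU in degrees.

1. ∠FPX = 55°  [△XPF]
2. ∠UPX = 55°  [F on ray PU]
3. ∠PUX = 21°  [△XPU]
4. ∠FUX = 21°  [F on ray UP]
5. ∠FXU = 33°  [△XFU]

∠FXU = 33°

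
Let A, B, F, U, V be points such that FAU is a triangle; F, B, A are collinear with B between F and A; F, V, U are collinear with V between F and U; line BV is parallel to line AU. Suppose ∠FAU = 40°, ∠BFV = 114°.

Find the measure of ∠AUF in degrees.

1. ∠FBV = 40°  [BV∥AU, corresponding at B]
2. ∠BVF = 26°  [△FBV]
3. ∠AUF = 26°  [BV∥AU, corresponding at V]

∠AUF = 26°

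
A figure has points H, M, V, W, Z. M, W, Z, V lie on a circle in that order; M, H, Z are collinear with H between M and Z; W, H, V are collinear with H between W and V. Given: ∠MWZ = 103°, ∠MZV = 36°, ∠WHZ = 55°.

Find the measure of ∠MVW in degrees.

1. ∠MVZ = 77°  [cyclic MWZV, opposite ∠W+∠V]
2. ∠VMZ = 67°  [△MZV]
3. ∠MHV = 55°  [vertical angles at H]
4. ∠MVW = 58°  [△MHV]

∠MVW = 58°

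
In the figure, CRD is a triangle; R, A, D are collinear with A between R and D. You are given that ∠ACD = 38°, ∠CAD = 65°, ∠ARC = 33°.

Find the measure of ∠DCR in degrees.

∠DCR = 70°

1. ∠ADC = 77°  [△CAD]
2. ∠CRD = 33°  [A on ray RD]
3. ∠CDR = 77°  [A on ray DR]
4. ∠DCR = 70°  [△CRD]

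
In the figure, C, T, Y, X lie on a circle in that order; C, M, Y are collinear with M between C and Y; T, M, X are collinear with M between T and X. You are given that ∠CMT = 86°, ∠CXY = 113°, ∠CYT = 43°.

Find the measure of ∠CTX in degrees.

∠CTX = 24°

1. ∠CTY = 67°  [cyclic CTYX, opposite ∠T+∠X]
2. ∠TCY = 70°  [△CTY]
3. ∠CTX = 24°  [△CMT]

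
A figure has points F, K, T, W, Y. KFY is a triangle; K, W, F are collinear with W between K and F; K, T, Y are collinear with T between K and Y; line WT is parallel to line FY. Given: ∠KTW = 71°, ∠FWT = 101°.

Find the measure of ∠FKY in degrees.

∠FKY = 30°

1. ∠KWT = 79°  [linear pair at W on KF]
2. ∠TKW = 30°  [△KWT]
3. ∠FKY = 30°  [W on KF, T on KY]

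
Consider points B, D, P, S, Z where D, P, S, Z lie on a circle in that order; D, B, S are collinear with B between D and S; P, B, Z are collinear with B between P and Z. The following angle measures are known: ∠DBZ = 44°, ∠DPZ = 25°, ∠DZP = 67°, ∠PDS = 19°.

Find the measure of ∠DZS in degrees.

1. ∠SDZ = 69°  [△DBZ]
2. ∠DSZ = 25°  [same arc DZ]
3. ∠DZS = 86°  [△DSZ]

∠DZS = 86°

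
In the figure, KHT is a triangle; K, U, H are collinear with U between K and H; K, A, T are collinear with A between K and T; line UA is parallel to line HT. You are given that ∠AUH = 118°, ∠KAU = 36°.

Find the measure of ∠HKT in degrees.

1. ∠AUK = 62°  [linear pair at U on KH]
2. ∠AKU = 82°  [△KUA]
3. ∠HKT = 82°  [U on KH, A on KT]

∠HKT = 82°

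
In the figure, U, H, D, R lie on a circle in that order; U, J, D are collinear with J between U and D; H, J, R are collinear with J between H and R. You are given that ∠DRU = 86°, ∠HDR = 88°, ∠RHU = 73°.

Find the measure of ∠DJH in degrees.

1. ∠HUR = 92°  [cyclic UHDR, opposite ∠U+∠D]
2. ∠RDU = 73°  [same arc UR]
3. ∠HRU = 15°  [△UHR]
4. ∠DUR = 21°  [△UDR]
5. ∠HDU = 15°  [same arc UH]
6. ∠DHR = 21°  [same arc DR]
7. ∠DJH = 144°  [△HJD]

∠DJH = 144°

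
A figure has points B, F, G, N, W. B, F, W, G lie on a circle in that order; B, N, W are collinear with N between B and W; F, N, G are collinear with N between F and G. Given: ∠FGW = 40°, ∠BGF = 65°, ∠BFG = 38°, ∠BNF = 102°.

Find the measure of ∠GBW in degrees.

∠GBW = 37°

1. ∠BWF = 65°  [same arc BF]
2. ∠FNW = 78°  [linear pair at N on BW]
3. ∠GFW = 37°  [△FNW]
4. ∠GBW = 37°  [same arc WG]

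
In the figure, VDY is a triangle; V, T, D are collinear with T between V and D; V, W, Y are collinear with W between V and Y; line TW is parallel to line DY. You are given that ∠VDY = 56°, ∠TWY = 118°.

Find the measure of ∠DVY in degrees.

1. ∠VTW = 56°  [TW∥DY, corresponding at T]
2. ∠TWV = 62°  [linear pair at W on VY]
3. ∠TVW = 62°  [△VTW]
4. ∠DVY = 62°  [T on VD, W on VY]

∠DVY = 62°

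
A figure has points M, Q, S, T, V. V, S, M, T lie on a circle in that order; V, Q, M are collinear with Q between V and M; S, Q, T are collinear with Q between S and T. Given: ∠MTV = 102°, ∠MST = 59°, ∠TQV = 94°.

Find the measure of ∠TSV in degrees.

1. ∠MVT = 59°  [same arc MT]
2. ∠TMV = 19°  [△VMT]
3. ∠TSV = 19°  [same arc VT]

∠TSV = 19°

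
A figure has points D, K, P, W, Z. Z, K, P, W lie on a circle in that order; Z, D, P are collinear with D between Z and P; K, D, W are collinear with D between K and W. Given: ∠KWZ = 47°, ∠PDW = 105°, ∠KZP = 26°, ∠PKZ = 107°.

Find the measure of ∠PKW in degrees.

∠PKW = 58°

1. ∠KPZ = 47°  [same arc ZK]
2. ∠KDZ = 105°  [vertical angles at D]
3. ∠KDP = 75°  [linear pair at D on ZP]
4. ∠PKW = 58°  [△KDP]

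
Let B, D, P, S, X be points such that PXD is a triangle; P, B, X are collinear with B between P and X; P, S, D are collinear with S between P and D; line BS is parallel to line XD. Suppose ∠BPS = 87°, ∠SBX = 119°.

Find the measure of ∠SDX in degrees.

1. ∠PBS = 61°  [linear pair at B on PX]
2. ∠BSP = 32°  [△PBS]
3. ∠BSD = 148°  [linear pair at S on PD]
4. ∠SDX = 32°  [BS∥XD, co-interior at D–S]

∠SDX = 32°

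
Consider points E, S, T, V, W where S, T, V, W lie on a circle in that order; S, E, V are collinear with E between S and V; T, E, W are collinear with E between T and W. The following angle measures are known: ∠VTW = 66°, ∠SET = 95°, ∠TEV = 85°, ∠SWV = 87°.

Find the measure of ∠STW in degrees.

∠STW = 27°

1. ∠VSW = 66°  [same arc VW]
2. ∠SVW = 27°  [△SVW]
3. ∠STW = 27°  [same arc SW]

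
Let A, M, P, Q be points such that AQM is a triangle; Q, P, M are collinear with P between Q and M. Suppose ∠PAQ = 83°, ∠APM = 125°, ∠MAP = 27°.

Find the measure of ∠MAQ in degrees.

1. ∠AMP = 28°  [△APM]
2. ∠APQ = 55°  [linear pair at P on QM]
3. ∠AMQ = 28°  [P on ray MQ]
4. ∠AQP = 42°  [△AQP]
5. ∠AQM = 42°  [P on ray QM]
6. ∠MAQ = 110°  [△AQM]

∠MAQ = 110°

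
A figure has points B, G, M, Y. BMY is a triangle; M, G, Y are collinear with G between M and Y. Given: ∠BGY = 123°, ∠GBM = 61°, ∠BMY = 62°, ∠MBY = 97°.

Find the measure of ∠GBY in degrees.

1. ∠BYM = 21°  [△BMY]
2. ∠BYG = 21°  [G on ray YM]
3. ∠GBY = 36°  [△BGY]

∠GBY = 36°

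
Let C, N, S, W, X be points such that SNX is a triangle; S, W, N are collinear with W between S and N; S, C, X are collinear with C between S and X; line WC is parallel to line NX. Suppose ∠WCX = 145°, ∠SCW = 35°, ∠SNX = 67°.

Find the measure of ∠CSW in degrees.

1. ∠NXS = 35°  [WC∥NX, corresponding at C]
2. ∠NSX = 78°  [△SNX]
3. ∠CSW = 78°  [W on SN, C on SX]

∠CSW = 78°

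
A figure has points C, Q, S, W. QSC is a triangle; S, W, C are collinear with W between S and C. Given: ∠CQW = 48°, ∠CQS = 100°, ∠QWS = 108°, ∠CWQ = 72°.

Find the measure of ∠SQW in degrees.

1. ∠QCW = 60°  [△QWC]
2. ∠QCS = 60°  [W on ray CS]
3. ∠CSQ = 20°  [△QSC]
4. ∠QSW = 20°  [W on ray SC]
5. ∠SQW = 52°  [△QSW]

∠SQW = 52°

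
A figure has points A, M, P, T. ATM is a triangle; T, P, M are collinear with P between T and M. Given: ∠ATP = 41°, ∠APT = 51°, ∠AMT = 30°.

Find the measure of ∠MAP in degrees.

∠MAP = 21°

1. ∠APM = 129°  [linear pair at P on TM]
2. ∠AMP = 30°  [P on ray MT]
3. ∠MAP = 21°  [△APM]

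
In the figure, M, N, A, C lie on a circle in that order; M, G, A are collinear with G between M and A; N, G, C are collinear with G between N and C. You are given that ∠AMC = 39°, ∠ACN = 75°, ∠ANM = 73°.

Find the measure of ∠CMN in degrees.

∠CMN = 114°

1. ∠ANC = 39°  [same arc AC]
2. ∠CAN = 66°  [△NAC]
3. ∠CMN = 114°  [cyclic MNAC, opposite ∠M+∠A]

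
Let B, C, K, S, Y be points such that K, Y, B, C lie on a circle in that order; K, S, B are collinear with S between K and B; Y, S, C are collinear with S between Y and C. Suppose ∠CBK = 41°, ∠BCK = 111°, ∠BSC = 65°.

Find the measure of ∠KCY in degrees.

1. ∠BKC = 28°  [△KBC]
2. ∠CSK = 115°  [linear pair at S on KB]
3. ∠KCY = 37°  [△KSC]

∠KCY = 37°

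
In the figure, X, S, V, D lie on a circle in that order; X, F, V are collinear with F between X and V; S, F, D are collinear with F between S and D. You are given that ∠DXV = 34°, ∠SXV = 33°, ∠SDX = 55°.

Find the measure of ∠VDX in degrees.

∠VDX = 88°

1. ∠DFX = 91°  [△XFD]
2. ∠SDV = 33°  [same arc SV]
3. ∠DFV = 89°  [linear pair at F on XV]
4. ∠DVX = 58°  [△VFD]
5. ∠VDX = 88°  [△XVD]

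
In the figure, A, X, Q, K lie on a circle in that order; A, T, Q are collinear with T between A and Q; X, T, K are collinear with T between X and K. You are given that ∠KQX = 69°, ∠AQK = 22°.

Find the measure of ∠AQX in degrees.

1. ∠KAX = 111°  [cyclic AXQK, opposite ∠A+∠Q]
2. ∠AXK = 22°  [same arc AK]
3. ∠AKX = 47°  [△AXK]
4. ∠AQX = 47°  [same arc AX]

∠AQX = 47°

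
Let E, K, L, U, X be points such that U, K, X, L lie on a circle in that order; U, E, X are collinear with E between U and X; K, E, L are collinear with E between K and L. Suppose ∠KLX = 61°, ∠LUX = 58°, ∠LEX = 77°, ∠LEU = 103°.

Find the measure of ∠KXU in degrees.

1. ∠LKX = 58°  [same arc XL]
2. ∠KEX = 103°  [vertical angles at E]
3. ∠KXU = 19°  [△KEX]

∠KXU = 19°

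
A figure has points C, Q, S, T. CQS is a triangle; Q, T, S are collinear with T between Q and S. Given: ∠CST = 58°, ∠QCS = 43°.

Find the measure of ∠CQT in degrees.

∠CQT = 79°

1. ∠CSQ = 58°  [T on ray SQ]
2. ∠CQS = 79°  [△CQS]
3. ∠CQT = 79°  [T on ray QS]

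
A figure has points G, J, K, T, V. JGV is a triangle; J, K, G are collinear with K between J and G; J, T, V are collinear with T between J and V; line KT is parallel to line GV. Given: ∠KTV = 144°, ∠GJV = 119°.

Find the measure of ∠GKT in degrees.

1. ∠JTK = 36°  [linear pair at T on JV]
2. ∠KJT = 119°  [K on JG, T on JV]
3. ∠JKT = 25°  [△JKT]
4. ∠GKT = 155°  [linear pair at K on JG]

∠GKT = 155°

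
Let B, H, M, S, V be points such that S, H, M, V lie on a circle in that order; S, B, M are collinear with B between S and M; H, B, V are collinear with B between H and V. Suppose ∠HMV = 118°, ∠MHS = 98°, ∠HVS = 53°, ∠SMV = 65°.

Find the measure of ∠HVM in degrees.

1. ∠HMS = 53°  [same arc SH]
2. ∠HSM = 29°  [△SHM]
3. ∠HVM = 29°  [same arc HM]

∠HVM = 29°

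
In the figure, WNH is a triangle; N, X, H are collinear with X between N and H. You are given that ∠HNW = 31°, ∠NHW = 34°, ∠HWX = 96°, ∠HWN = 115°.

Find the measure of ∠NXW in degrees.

∠NXW = 130°

1. ∠WHX = 34°  [X on ray HN]
2. ∠HXW = 50°  [△WXH]
3. ∠NXW = 130°  [linear pair at X on NH]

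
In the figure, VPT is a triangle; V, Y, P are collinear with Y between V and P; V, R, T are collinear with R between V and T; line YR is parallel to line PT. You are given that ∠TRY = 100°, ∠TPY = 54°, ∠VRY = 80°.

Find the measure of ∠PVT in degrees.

∠PVT = 46°

1. ∠TPV = 54°  [Y on ray PV]
2. ∠PTV = 80°  [YR∥PT, corresponding at R]
3. ∠PVT = 46°  [△VPT]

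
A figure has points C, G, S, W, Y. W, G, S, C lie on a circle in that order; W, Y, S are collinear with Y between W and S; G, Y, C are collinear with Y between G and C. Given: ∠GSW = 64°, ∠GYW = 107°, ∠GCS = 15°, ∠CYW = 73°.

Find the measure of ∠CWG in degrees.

∠CWG = 58°

1. ∠GCW = 64°  [same arc WG]
2. ∠GWS = 15°  [same arc GS]
3. ∠CGW = 58°  [△WYG]
4. ∠CWG = 58°  [△WGC]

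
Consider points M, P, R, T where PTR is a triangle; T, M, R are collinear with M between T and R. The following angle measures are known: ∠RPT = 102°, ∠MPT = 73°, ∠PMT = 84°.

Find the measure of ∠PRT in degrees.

∠PRT = 55°

1. ∠MTP = 23°  [△PTM]
2. ∠PTR = 23°  [M on ray TR]
3. ∠PRT = 55°  [△PTR]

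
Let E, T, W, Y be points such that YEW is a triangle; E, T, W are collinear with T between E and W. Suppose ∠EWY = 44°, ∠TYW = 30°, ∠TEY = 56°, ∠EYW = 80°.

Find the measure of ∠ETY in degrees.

1. ∠TWY = 44°  [T on ray WE]
2. ∠WTY = 106°  [△YTW]
3. ∠ETY = 74°  [linear pair at T on EW]

∠ETY = 74°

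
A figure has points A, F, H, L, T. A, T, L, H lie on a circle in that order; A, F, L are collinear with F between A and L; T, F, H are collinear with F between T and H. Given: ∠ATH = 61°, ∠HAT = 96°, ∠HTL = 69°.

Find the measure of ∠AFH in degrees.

1. ∠AHT = 23°  [△ATH]
2. ∠HAL = 69°  [same arc LH]
3. ∠AFH = 88°  [△AFH]

∠AFH = 88°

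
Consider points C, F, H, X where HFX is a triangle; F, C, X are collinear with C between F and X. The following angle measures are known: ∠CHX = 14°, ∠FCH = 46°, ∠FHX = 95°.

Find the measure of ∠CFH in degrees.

1. ∠HCX = 134°  [linear pair at C on FX]
2. ∠CXH = 32°  [△HCX]
3. ∠FXH = 32°  [C on ray XF]
4. ∠HFX = 53°  [△HFX]
5. ∠CFH = 53°  [C on ray FX]

∠CFH = 53°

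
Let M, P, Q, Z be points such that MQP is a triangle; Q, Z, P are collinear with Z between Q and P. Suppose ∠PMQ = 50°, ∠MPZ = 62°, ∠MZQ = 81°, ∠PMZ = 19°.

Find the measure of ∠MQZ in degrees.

∠MQZ = 68°

1. ∠MPQ = 62°  [Z on ray PQ]
2. ∠MQP = 68°  [△MQP]
3. ∠MQZ = 68°  [Z on ray QP]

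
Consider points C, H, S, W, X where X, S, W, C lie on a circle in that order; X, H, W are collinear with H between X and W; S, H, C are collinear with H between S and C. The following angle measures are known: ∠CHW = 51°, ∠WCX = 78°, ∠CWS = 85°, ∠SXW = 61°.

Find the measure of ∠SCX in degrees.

∠SCX = 17°

1. ∠SHX = 51°  [vertical angles at H]
2. ∠CXS = 95°  [cyclic XSWC, opposite ∠X+∠W]
3. ∠CSX = 68°  [△XHS]
4. ∠SCX = 17°  [△XSC]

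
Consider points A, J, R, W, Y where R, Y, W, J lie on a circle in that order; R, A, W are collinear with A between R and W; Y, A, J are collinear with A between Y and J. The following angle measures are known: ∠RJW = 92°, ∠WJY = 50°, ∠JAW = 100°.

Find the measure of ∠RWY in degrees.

∠RWY = 42°

1. ∠RYW = 88°  [cyclic RYWJ, opposite ∠Y+∠J]
2. ∠WRY = 50°  [same arc YW]
3. ∠RWY = 42°  [△RYW]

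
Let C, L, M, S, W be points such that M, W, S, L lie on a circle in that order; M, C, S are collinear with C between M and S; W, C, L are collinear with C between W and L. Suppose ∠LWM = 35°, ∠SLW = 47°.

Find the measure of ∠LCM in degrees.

1. ∠LSM = 35°  [same arc ML]
2. ∠LCS = 98°  [△SCL]
3. ∠LCM = 82°  [linear pair at C on MS]

∠LCM = 82°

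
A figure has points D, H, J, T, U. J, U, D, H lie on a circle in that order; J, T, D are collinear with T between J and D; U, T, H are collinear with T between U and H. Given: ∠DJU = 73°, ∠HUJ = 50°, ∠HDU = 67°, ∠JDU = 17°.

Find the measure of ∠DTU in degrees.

∠DTU = 123°

1. ∠DHU = 73°  [same arc UD]
2. ∠DUH = 40°  [△UDH]
3. ∠DTU = 123°  [△UTD]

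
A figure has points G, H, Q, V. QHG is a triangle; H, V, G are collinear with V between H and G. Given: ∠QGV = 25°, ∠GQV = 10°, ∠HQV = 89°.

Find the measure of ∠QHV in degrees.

∠QHV = 56°

1. ∠GVQ = 145°  [△QVG]
2. ∠HVQ = 35°  [linear pair at V on HG]
3. ∠QHV = 56°  [△QHV]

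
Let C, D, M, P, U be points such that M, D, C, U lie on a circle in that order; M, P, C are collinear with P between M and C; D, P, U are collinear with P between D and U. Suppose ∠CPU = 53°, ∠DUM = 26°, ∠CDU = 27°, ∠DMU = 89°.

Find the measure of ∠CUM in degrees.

∠CUM = 88°

1. ∠MPU = 127°  [linear pair at P on MC]
2. ∠MDU = 65°  [△MDU]
3. ∠CMU = 27°  [△MPU]
4. ∠MCU = 65°  [same arc MU]
5. ∠CUM = 88°  [△MCU]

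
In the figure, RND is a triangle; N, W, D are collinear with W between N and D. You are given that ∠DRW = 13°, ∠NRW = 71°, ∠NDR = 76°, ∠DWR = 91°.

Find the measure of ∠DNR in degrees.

1. ∠NWR = 89°  [linear pair at W on ND]
2. ∠RNW = 20°  [△RNW]
3. ∠DNR = 20°  [W on ray ND]

∠DNR = 20°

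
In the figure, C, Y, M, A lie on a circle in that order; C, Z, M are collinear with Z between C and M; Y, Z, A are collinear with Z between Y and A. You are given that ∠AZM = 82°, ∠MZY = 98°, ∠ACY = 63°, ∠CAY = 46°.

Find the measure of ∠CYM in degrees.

1. ∠CZY = 82°  [vertical angles at Z]
2. ∠AYC = 71°  [△CYA]
3. ∠CMY = 46°  [same arc CY]
4. ∠MCY = 27°  [△CZY]
5. ∠CYM = 107°  [△CYM]

∠CYM = 107°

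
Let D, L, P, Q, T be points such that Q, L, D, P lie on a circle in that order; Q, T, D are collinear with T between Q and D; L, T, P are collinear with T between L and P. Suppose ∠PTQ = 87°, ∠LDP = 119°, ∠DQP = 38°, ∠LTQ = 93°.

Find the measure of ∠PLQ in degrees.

∠PLQ = 64°

1. ∠LPQ = 55°  [△QTP]
2. ∠LQP = 61°  [cyclic QLDP, opposite ∠Q+∠D]
3. ∠PLQ = 64°  [△QLP]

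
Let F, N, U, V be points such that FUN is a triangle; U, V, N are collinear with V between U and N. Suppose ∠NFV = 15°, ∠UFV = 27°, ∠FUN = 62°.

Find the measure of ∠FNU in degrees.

∠FNU = 76°

1. ∠FUV = 62°  [V on ray UN]
2. ∠FVU = 91°  [△FUV]
3. ∠FVN = 89°  [linear pair at V on UN]
4. ∠FNV = 76°  [△FVN]
5. ∠FNU = 76°  [V on ray NU]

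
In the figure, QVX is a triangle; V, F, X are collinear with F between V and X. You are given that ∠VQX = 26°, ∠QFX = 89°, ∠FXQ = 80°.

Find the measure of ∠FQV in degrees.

1. ∠QFV = 91°  [linear pair at F on VX]
2. ∠QXV = 80°  [F on ray XV]
3. ∠QVX = 74°  [△QVX]
4. ∠FVQ = 74°  [F on ray VX]
5. ∠FQV = 15°  [△QVF]

∠FQV = 15°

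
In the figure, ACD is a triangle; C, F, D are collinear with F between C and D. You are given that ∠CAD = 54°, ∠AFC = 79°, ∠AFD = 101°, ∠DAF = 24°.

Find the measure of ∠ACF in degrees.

1. ∠ADF = 55°  [△AFD]
2. ∠ADC = 55°  [F on ray DC]
3. ∠ACD = 71°  [△ACD]
4. ∠ACF = 71°  [F on ray CD]

∠ACF = 71°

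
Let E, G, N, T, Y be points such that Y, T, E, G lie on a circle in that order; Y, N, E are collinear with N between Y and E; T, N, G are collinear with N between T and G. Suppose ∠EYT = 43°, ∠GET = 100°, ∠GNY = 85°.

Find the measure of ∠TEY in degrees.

∠TEY = 58°

1. ∠EGT = 43°  [same arc TE]
2. ∠ETG = 37°  [△TEG]
3. ∠ENT = 85°  [vertical angles at N]
4. ∠TEY = 58°  [△TNE]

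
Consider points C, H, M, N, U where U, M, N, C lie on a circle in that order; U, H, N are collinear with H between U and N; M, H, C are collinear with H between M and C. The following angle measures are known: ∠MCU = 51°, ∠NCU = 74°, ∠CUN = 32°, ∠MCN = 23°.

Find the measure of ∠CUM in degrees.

1. ∠CMN = 32°  [same arc NC]
2. ∠CNM = 125°  [△MNC]
3. ∠CUM = 55°  [cyclic UMNC, opposite ∠U+∠N]

∠CUM = 55°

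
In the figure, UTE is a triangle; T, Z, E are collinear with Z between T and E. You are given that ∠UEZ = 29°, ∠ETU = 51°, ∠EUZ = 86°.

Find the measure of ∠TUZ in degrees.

1. ∠EZU = 65°  [△UZE]
2. ∠UTZ = 51°  [Z on ray TE]
3. ∠TZU = 115°  [linear pair at Z on TE]
4. ∠TUZ = 14°  [△UTZ]

∠TUZ = 14°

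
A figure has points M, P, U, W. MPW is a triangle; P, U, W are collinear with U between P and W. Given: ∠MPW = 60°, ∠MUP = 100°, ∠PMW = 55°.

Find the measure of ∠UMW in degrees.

1. ∠MWP = 65°  [△MPW]
2. ∠MUW = 80°  [linear pair at U on PW]
3. ∠MWU = 65°  [U on ray WP]
4. ∠UMW = 35°  [△MUW]

∠UMW = 35°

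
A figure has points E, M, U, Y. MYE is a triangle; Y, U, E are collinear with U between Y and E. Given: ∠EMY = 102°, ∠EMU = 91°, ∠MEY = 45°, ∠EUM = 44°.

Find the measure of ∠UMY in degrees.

∠UMY = 11°

1. ∠EYM = 33°  [△MYE]
2. ∠MUY = 136°  [linear pair at U on YE]
3. ∠MYU = 33°  [U on ray YE]
4. ∠UMY = 11°  [△MYU]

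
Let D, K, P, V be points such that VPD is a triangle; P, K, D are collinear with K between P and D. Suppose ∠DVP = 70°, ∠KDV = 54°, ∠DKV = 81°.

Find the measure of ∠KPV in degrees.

1. ∠PDV = 54°  [K on ray DP]
2. ∠DPV = 56°  [△VPD]
3. ∠KPV = 56°  [K on ray PD]

∠KPV = 56°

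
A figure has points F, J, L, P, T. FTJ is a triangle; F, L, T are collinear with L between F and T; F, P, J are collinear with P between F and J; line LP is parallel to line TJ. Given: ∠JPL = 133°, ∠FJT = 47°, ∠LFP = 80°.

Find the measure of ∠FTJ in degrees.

∠FTJ = 53°

1. ∠FPL = 47°  [linear pair at P on FJ]
2. ∠FLP = 53°  [△FLP]
3. ∠FTJ = 53°  [LP∥TJ, corresponding at L]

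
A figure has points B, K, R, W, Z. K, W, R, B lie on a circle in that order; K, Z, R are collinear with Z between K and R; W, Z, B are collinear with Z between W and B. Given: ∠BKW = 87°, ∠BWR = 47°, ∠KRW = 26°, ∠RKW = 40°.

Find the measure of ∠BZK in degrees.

1. ∠BKR = 47°  [same arc RB]
2. ∠KBW = 26°  [same arc KW]
3. ∠BZK = 107°  [△KZB]

∠BZK = 107°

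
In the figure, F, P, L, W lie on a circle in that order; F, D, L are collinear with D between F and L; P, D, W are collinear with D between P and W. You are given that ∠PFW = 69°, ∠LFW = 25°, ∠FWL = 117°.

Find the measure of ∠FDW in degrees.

∠FDW = 82°

1. ∠PLW = 111°  [cyclic FPLW, opposite ∠F+∠L]
2. ∠LPW = 25°  [same arc LW]
3. ∠FLW = 38°  [△FLW]
4. ∠LWP = 44°  [△PLW]
5. ∠LDW = 98°  [△LDW]
6. ∠FDW = 82°  [linear pair at D on FL]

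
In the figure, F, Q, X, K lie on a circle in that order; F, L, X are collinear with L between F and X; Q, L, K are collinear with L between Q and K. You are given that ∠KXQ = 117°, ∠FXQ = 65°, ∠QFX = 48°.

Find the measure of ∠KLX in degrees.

∠KLX = 80°

1. ∠KFQ = 63°  [cyclic FQXK, opposite ∠F+∠X]
2. ∠FKQ = 65°  [same arc FQ]
3. ∠QKX = 48°  [same arc QX]
4. ∠FQK = 52°  [△FQK]
5. ∠FXK = 52°  [same arc FK]
6. ∠KLX = 80°  [△XLK]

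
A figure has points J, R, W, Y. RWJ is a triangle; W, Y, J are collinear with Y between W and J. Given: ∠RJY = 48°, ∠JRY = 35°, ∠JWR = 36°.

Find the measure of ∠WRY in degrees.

1. ∠JYR = 97°  [△RYJ]
2. ∠RWY = 36°  [Y on ray WJ]
3. ∠RYW = 83°  [linear pair at Y on WJ]
4. ∠WRY = 61°  [△RWY]

∠WRY = 61°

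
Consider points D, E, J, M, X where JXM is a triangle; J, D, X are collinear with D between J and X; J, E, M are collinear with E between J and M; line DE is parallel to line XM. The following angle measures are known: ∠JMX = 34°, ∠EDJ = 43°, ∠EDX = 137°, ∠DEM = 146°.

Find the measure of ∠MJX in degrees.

∠MJX = 103°

1. ∠DEJ = 34°  [DE∥XM, corresponding at E]
2. ∠DJE = 103°  [△JDE]
3. ∠MJX = 103°  [D on JX, E on JM]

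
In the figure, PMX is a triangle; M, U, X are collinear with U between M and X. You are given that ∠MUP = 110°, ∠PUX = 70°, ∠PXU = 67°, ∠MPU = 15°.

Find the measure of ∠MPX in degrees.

1. ∠PMU = 55°  [△PMU]
2. ∠MXP = 67°  [U on ray XM]
3. ∠PMX = 55°  [U on ray MX]
4. ∠MPX = 58°  [△PMX]

∠MPX = 58°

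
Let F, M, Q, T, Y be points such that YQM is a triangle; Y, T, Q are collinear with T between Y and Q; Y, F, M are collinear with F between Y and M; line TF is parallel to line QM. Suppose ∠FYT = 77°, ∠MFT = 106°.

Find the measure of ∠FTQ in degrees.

1. ∠TFY = 74°  [linear pair at F on YM]
2. ∠FTY = 29°  [△YTF]
3. ∠FTQ = 151°  [linear pair at T on YQ]

∠FTQ = 151°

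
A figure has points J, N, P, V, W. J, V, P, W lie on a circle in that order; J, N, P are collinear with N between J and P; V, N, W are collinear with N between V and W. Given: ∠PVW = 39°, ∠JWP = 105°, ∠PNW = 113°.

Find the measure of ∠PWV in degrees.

∠PWV = 31°

1. ∠PJW = 39°  [same arc PW]
2. ∠JPW = 36°  [△JPW]
3. ∠PWV = 31°  [△PNW]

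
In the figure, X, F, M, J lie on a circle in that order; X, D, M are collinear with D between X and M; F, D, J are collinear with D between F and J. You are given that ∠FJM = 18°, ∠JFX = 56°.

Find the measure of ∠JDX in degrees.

∠JDX = 74°

1. ∠JMX = 56°  [same arc XJ]
2. ∠JDM = 106°  [△MDJ]
3. ∠JDX = 74°  [linear pair at D on XM]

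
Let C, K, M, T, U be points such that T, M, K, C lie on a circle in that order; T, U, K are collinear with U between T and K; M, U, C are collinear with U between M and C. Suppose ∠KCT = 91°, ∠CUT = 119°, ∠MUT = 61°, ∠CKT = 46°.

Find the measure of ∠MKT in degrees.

1. ∠CTK = 43°  [△TKC]
2. ∠KUM = 119°  [vertical angles at U]
3. ∠CMK = 43°  [same arc KC]
4. ∠MKT = 18°  [△MUK]

∠MKT = 18°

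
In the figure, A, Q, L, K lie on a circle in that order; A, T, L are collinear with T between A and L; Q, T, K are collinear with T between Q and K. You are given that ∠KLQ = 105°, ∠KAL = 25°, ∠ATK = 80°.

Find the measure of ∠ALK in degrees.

∠ALK = 30°

1. ∠KQL = 25°  [same arc LK]
2. ∠KTL = 100°  [linear pair at T on AL]
3. ∠LKQ = 50°  [△QLK]
4. ∠ALK = 30°  [△LTK]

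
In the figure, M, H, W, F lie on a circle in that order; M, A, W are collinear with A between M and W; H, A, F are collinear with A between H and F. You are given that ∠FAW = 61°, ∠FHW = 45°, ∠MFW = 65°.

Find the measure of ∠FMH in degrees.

∠FMH = 94°

1. ∠FAM = 119°  [linear pair at A on MW]
2. ∠FMW = 45°  [same arc WF]
3. ∠FWM = 70°  [△MWF]
4. ∠HFM = 16°  [△MAF]
5. ∠FHM = 70°  [same arc MF]
6. ∠FMH = 94°  [△MHF]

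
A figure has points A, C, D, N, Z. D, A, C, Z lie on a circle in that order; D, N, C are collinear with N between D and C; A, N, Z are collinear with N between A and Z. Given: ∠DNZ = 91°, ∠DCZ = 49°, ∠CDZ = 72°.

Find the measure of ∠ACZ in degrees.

∠ACZ = 66°

1. ∠CNZ = 89°  [linear pair at N on DC]
2. ∠AZC = 42°  [△CNZ]
3. ∠CAZ = 72°  [same arc CZ]
4. ∠ACZ = 66°  [△ACZ]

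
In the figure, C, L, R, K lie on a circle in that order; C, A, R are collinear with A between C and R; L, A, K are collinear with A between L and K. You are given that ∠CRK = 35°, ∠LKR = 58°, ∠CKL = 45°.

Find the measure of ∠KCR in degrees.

1. ∠KAR = 87°  [△RAK]
2. ∠CAK = 93°  [linear pair at A on CR]
3. ∠KCR = 42°  [△CAK]

∠KCR = 42°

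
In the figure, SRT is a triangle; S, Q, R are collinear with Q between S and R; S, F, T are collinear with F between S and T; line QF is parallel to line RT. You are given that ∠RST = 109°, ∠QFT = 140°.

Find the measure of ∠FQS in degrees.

1. ∠FSQ = 109°  [Q on SR, F on ST]
2. ∠QFS = 40°  [linear pair at F on ST]
3. ∠FQS = 31°  [△SQF]

∠FQS = 31°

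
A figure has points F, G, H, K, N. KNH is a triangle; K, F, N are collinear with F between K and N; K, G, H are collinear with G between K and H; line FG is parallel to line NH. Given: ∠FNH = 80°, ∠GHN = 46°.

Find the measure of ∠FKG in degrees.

∠FKG = 54°

1. ∠HNK = 80°  [F on ray NK]
2. ∠KHN = 46°  [G on ray HK]
3. ∠HKN = 54°  [△KNH]
4. ∠FKG = 54°  [F on KN, G on KH]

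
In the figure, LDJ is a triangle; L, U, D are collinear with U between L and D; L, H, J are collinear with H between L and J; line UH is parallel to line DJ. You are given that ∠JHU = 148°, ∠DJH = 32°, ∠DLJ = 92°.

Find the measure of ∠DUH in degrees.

∠DUH = 124°

1. ∠LHU = 32°  [linear pair at H on LJ]
2. ∠HLU = 92°  [U on LD, H on LJ]
3. ∠HUL = 56°  [△LUH]
4. ∠DUH = 124°  [linear pair at U on LD]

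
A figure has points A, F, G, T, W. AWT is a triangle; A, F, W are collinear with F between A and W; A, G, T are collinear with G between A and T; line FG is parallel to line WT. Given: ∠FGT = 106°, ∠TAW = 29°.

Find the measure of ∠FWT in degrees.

∠FWT = 77°

1. ∠AGF = 74°  [linear pair at G on AT]
2. ∠FAG = 29°  [F on AW, G on AT]
3. ∠AFG = 77°  [△AFG]
4. ∠GFW = 103°  [linear pair at F on AW]
5. ∠FWT = 77°  [FG∥WT, co-interior at W–F]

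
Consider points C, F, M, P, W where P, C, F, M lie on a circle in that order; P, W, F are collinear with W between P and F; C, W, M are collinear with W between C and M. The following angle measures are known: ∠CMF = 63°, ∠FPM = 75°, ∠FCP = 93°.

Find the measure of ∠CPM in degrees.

1. ∠FCM = 75°  [same arc FM]
2. ∠CFM = 42°  [△CFM]
3. ∠CPM = 138°  [cyclic PCFM, opposite ∠P+∠F]

∠CPM = 138°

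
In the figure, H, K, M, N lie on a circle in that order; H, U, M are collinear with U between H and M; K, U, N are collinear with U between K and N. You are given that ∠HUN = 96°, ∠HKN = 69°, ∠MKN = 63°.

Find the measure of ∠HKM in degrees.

1. ∠HMN = 69°  [same arc HN]
2. ∠MHN = 63°  [same arc MN]
3. ∠HNM = 48°  [△HMN]
4. ∠HKM = 132°  [cyclic HKMN, opposite ∠K+∠N]

∠HKM = 132°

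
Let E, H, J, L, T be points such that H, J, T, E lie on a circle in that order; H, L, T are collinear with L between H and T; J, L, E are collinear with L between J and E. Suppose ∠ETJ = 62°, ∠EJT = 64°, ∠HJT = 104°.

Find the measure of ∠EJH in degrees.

∠EJH = 40°

1. ∠EHT = 64°  [same arc TE]
2. ∠HET = 76°  [cyclic HJTE, opposite ∠J+∠E]
3. ∠ETH = 40°  [△HTE]
4. ∠EJH = 40°  [same arc HE]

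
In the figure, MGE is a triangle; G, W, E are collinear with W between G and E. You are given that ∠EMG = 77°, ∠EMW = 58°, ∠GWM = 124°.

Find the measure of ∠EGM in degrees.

∠EGM = 37°

1. ∠EWM = 56°  [linear pair at W on GE]
2. ∠MEW = 66°  [△MWE]
3. ∠GEM = 66°  [W on ray EG]
4. ∠EGM = 37°  [△MGE]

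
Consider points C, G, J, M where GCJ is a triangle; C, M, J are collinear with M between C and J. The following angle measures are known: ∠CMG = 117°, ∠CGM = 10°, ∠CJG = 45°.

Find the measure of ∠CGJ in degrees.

∠CGJ = 82°

1. ∠GCM = 53°  [△GCM]
2. ∠GCJ = 53°  [M on ray CJ]
3. ∠CGJ = 82°  [△GCJ]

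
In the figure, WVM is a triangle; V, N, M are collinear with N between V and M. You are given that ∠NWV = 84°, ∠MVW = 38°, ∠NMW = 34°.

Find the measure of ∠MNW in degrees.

∠MNW = 122°

1. ∠NVW = 38°  [N on ray VM]
2. ∠VNW = 58°  [△WVN]
3. ∠MNW = 122°  [linear pair at N on VM]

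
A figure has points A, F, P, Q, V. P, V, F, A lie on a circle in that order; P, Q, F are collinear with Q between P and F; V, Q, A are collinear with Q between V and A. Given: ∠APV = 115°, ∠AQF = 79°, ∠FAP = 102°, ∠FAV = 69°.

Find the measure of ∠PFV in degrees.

1. ∠FVP = 78°  [cyclic PVFA, opposite ∠V+∠A]
2. ∠FPV = 69°  [same arc VF]
3. ∠PFV = 33°  [△PVF]

∠PFV = 33°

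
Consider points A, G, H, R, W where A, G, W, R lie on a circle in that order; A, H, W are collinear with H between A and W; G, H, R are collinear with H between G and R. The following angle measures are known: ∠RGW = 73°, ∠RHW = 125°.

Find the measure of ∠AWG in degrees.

∠AWG = 52°

1. ∠RAW = 73°  [same arc WR]
2. ∠AHR = 55°  [linear pair at H on AW]
3. ∠ARG = 52°  [△AHR]
4. ∠AWG = 52°  [same arc AG]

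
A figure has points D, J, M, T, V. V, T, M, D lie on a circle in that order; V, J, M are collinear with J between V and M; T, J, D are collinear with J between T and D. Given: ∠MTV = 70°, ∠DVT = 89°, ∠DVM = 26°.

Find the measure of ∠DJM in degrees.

∠DJM = 73°

1. ∠MDV = 110°  [cyclic VTMD, opposite ∠T+∠D]
2. ∠DMT = 91°  [cyclic VTMD, opposite ∠V+∠M]
3. ∠DTM = 26°  [same arc MD]
4. ∠DMV = 44°  [△VMD]
5. ∠MDT = 63°  [△TMD]
6. ∠DJM = 73°  [△MJD]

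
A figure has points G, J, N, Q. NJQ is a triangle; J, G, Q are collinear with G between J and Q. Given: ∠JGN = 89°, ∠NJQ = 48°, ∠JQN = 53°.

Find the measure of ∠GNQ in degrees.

1. ∠NGQ = 91°  [linear pair at G on JQ]
2. ∠GQN = 53°  [G on ray QJ]
3. ∠GNQ = 36°  [△NGQ]

∠GNQ = 36°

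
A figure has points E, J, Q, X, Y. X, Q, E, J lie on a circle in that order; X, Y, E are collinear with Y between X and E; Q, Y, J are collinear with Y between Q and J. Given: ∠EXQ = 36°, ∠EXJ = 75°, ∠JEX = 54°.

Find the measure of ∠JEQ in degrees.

∠JEQ = 69°

1. ∠EJQ = 36°  [same arc QE]
2. ∠EQJ = 75°  [same arc EJ]
3. ∠JEQ = 69°  [△QEJ]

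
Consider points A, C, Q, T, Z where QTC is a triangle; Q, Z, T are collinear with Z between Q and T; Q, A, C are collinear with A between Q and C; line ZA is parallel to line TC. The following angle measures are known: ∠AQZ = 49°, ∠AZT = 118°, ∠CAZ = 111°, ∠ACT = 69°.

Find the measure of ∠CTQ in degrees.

1. ∠CQT = 49°  [Z on QT, A on QC]
2. ∠QCT = 69°  [A on ray CQ]
3. ∠CTQ = 62°  [△QTC]

∠CTQ = 62°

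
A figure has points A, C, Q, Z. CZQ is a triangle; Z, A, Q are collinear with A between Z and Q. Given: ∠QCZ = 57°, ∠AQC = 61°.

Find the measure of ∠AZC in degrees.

∠AZC = 62°

1. ∠CQZ = 61°  [A on ray QZ]
2. ∠CZQ = 62°  [△CZQ]
3. ∠AZC = 62°  [A on ray ZQ]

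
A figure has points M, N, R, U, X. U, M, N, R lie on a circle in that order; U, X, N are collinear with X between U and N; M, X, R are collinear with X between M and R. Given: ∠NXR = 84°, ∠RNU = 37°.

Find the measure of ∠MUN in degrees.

1. ∠MXU = 84°  [vertical angles at X]
2. ∠RMU = 37°  [same arc UR]
3. ∠MUN = 59°  [△UXM]

∠MUN = 59°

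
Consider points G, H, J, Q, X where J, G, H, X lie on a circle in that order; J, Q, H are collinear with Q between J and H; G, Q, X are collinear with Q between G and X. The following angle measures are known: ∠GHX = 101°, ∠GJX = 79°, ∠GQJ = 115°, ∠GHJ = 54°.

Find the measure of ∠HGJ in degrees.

∠HGJ = 108°

1. ∠GXJ = 54°  [same arc JG]
2. ∠JGX = 47°  [△JGX]
3. ∠GJH = 18°  [△JQG]
4. ∠HGJ = 108°  [△JGH]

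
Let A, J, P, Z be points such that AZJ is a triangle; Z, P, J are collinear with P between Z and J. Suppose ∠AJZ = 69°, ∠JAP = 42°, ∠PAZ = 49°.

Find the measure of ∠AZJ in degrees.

1. ∠AJP = 69°  [P on ray JZ]
2. ∠APJ = 69°  [△APJ]
3. ∠APZ = 111°  [linear pair at P on ZJ]
4. ∠AZP = 20°  [△AZP]
5. ∠AZJ = 20°  [P on ray ZJ]

∠AZJ = 20°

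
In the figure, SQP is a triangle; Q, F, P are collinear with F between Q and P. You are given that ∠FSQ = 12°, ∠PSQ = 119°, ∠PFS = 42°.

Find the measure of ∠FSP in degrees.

∠FSP = 107°

1. ∠QFS = 138°  [linear pair at F on QP]
2. ∠FQS = 30°  [△SQF]
3. ∠PQS = 30°  [F on ray QP]
4. ∠QPS = 31°  [△SQP]
5. ∠FPS = 31°  [F on ray PQ]
6. ∠FSP = 107°  [△SFP]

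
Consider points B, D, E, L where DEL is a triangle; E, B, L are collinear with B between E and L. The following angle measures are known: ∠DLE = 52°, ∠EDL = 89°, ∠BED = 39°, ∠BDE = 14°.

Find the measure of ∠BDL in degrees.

1. ∠BLD = 52°  [B on ray LE]
2. ∠DBE = 127°  [△DEB]
3. ∠DBL = 53°  [linear pair at B on EL]
4. ∠BDL = 75°  [△DBL]

∠BDL = 75°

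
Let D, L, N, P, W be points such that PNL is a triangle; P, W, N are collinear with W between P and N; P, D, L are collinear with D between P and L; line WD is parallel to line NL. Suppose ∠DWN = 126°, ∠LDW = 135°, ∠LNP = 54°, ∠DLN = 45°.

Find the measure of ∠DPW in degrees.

1. ∠DWP = 54°  [linear pair at W on PN]
2. ∠PDW = 45°  [linear pair at D on PL]
3. ∠DPW = 81°  [△PWD]

∠DPW = 81°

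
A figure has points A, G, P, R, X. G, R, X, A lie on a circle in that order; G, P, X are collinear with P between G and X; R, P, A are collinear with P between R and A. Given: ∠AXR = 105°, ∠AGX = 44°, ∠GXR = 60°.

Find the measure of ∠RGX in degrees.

1. ∠AGR = 75°  [cyclic GRXA, opposite ∠G+∠X]
2. ∠ARX = 44°  [same arc XA]
3. ∠GAR = 60°  [same arc GR]
4. ∠RPX = 76°  [△RPX]
5. ∠ARG = 45°  [△GRA]
6. ∠GPR = 104°  [linear pair at P on GX]
7. ∠RGX = 31°  [△GPR]

∠RGX = 31°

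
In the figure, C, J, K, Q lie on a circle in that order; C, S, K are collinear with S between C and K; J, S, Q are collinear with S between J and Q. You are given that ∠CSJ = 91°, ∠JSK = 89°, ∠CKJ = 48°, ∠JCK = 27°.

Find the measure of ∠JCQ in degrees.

∠JCQ = 70°

1. ∠CJQ = 62°  [△CSJ]
2. ∠CQJ = 48°  [same arc CJ]
3. ∠JCQ = 70°  [△CJQ]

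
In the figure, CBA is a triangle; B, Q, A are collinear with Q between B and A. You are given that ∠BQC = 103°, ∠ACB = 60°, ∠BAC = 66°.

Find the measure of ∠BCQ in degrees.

1. ∠ABC = 54°  [△CBA]
2. ∠CBQ = 54°  [Q on ray BA]
3. ∠BCQ = 23°  [△CBQ]

∠BCQ = 23°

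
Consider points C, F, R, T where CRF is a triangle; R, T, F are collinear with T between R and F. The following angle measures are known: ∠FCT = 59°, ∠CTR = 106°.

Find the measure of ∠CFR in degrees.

∠CFR = 47°

1. ∠CTF = 74°  [linear pair at T on RF]
2. ∠CFT = 47°  [△CTF]
3. ∠CFR = 47°  [T on ray FR]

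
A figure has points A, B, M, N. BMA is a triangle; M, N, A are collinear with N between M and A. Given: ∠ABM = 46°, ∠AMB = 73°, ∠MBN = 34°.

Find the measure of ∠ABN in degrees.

1. ∠BAM = 61°  [△BMA]
2. ∠BMN = 73°  [N on ray MA]
3. ∠BNM = 73°  [△BMN]
4. ∠BAN = 61°  [N on ray AM]
5. ∠ANB = 107°  [linear pair at N on MA]
6. ∠ABN = 12°  [△BNA]

∠ABN = 12°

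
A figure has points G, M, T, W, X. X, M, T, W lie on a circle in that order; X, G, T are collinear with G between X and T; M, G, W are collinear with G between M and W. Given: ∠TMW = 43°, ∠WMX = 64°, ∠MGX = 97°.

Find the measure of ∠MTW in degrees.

1. ∠WTX = 64°  [same arc XW]
2. ∠TGW = 97°  [vertical angles at G]
3. ∠MWT = 19°  [△TGW]
4. ∠MTW = 118°  [△MTW]

∠MTW = 118°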